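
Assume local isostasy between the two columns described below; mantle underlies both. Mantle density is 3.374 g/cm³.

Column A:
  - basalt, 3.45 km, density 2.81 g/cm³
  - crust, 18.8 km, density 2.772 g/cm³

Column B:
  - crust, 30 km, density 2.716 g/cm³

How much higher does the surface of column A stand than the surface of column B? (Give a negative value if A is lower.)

For any compensation level in the mantle, the mantle terms cancel and isostasy reduces to e = (Σt_A − Σt_B) − (Σ(ρt)_A − Σ(ρt)_B) / ρ_m.
Σt_A = 22.25 km; Σt_B = 30 km; Σ(ρt)_A = 61.8081; Σ(ρt)_B = 81.48 (in km·g/cm³).
e = (22.25 − 30) − (61.8081 − 81.48) / 3.374 = −1.92 km.

−1.92 km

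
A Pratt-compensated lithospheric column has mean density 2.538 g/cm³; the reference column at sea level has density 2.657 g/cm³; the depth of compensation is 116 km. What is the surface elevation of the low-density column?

ρ_ref D = ρ (D + h) → h = D (ρ_ref − ρ)/ρ.
h = 116 km × (2.657 − 2.538)/2.538 = 5.44 km.

5.44 km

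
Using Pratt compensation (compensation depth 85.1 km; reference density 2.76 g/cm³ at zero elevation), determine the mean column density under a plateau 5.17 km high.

2.6 g/cm³

Pratt balance: ρ_ref D = ρ (D + h).
ρ = ρ_ref D/(D + h) = 2.76 × 85.1 km/(85.1 km + 5.17 km) = 2.6 g/cm³.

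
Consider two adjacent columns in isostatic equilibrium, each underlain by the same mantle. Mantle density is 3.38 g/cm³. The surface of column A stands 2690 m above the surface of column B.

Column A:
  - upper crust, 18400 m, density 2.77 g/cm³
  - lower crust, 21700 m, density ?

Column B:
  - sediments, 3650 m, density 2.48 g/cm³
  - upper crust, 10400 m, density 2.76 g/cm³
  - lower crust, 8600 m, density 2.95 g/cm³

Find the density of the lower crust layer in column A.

Take the compensation level at the base of the deeper column (depth z_c below the surface of column A) and equate Σ ρ_i t_i down to z_c; mantle fills any gap and the z_c terms cancel.
Column A: 18400×2.77 + 21700×ρ + (z_c − 40100)×3.38
Column B: 2690×0 + 3650×2.48 + 10400×2.76 + 8600×2.95 + (z_c − 2690 − 22650)×3.38
The z_c×3.38 term appears on both sides and cancels. Collect the known terms of each column as K = Σ(ρt)_known − 3.38 × (depth of known layers): K_A = 50968 − 3.38×40100 = −84570; K_B = 63126 − 3.38×(2690 + 22650) = −22523.2.
Balance: K_A + 21700×ρ = K_B, so ρ = (K_B − K_A)/21700 = 62046.8/21700 = 2.86 g/cm³.

2.86 g/cm³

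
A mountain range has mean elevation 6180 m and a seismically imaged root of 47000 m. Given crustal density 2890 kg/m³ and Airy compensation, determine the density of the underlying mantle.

Airy balance: ρ_c h = (ρ_m − ρ_c) r → ρ_m = ρ_c (1 + h/r).
ρ_m = 2890 × (1 + 6180 m/47000 m) = 3270 kg/m³.

3270 kg/m³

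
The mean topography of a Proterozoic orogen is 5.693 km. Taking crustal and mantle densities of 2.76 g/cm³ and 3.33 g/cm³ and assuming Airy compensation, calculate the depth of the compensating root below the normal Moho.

Equating mass per unit area of the two columns: the weight of the topography is balanced by the buoyancy of the root, ρ_c h = (ρ_m − ρ_c) r.
r = h · ρ_c / (ρ_m − ρ_c) = 5.693 km × 2.76 / (3.33 − 2.76) = 27.6 km.

27.6 km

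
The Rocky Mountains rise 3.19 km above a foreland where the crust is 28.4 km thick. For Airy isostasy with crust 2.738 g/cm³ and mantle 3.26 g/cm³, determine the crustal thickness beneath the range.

48.3 km

Root depth r = h ρ_c / (ρ_m − ρ_c) = 3.19 km × 2.738 / 0.522 = 16.73 km.
Total thickness = T + h + r = 28.4 km + 3.19 km + 16.73 km = 48.3 km.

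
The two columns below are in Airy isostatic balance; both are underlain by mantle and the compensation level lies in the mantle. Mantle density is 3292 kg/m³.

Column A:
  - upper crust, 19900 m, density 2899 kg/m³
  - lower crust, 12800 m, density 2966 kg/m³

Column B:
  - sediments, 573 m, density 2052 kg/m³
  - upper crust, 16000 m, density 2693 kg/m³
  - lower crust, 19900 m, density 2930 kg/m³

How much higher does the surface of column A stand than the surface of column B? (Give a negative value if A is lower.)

−1670 m

For any compensation level in the mantle, the mantle terms cancel and isostasy reduces to e = (Σt_A − Σt_B) − (Σ(ρt)_A − Σ(ρt)_B) / ρ_m.
Σt_A = 32700 m; Σt_B = 36473 m; Σ(ρt)_A = 95654900; Σ(ρt)_B = 102570796 (in m·kg/m³).
e = (32700 − 36473) − (95654900 − 102570796) / 3292 = −1670 m.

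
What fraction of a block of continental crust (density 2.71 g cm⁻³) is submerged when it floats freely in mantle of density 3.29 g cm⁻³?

Submerged fraction = ρ_obj/ρ_fluid = 2.71/3.29 = 82.4%.

82.4%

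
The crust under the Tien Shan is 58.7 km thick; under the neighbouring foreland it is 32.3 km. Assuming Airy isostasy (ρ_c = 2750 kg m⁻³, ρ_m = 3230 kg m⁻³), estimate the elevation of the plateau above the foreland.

3.92 km

Excess crust Δ = 58.7 km − 32.3 km = 26.4 km, split between elevation h and root r with h + r = Δ.
Airy balance ρ_c h = (ρ_m − ρ_c) r gives r = h ρ_c/(ρ_m − ρ_c), so h (1 + ρ_c/(ρ_m − ρ_c)) = Δ, i.e. h = Δ (ρ_m − ρ_c)/ρ_m.
h = 26.4 km × 480/3230 = 3.92 km.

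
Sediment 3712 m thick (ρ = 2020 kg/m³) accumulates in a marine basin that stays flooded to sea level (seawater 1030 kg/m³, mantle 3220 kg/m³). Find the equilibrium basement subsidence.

1680 m

Submarine loading: the sediment displaces seawater, and the subsidence is in turn flooded, so s (ρ_m − ρ_w) = t (ρ_sed − ρ_w).
s = 3712 m × (2020 − 1030) / (3220 − 1030) = 1680 m.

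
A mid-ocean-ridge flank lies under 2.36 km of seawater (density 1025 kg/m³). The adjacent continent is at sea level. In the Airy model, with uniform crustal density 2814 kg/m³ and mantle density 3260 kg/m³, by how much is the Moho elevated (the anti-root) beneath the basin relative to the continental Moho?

By Archimedes' principle applied to the lithosphere: replacing crust with seawater at the top is compensated by replacing crust with mantle at the base: d (ρ_c − ρ_w) = a (ρ_m − ρ_c).
a = d (ρ_c − ρ_w)/(ρ_m − ρ_c) = 2.36 km × 1789/446 = 9.47 km.

9.47 km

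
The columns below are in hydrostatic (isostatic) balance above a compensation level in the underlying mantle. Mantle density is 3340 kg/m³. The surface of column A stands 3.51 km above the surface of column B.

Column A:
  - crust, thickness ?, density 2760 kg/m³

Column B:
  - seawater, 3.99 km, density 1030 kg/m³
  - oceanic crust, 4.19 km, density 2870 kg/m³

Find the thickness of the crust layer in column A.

39.5 km

Take the compensation level at the base of the deeper column (depth z_c below the surface of column A) and equate Σ ρ_i t_i down to z_c; mantle fills any gap and the z_c terms cancel.
Column A: x×2760 + (z_c − 0 − x)×3340
Column B: 3.51×0 + 3.99×1030 + 4.19×2870 + (z_c − 3.51 − 8.18)×3340
The z_c×3340 term appears on both sides and cancels. Collect the known terms of each column as K = Σ(ρt)_known − 3340 × (depth of known layers): K_A = 0 − 3340×0 = 0; K_B = 16135 − 3340×(3.51 + 8.18) = −22909.6.
Balance: K_A − x×(3340 − 2760) = K_B, so x = (K_A − K_B)/(3340 − 2760) = 22909.6/580 = 39.5 km.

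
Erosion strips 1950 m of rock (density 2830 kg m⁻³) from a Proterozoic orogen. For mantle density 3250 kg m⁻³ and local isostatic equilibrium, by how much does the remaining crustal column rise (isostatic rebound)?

1700 m

Unloading: uplift u = e ρ_c/ρ_m = 1950 m × 2830/3250 = 1700 m.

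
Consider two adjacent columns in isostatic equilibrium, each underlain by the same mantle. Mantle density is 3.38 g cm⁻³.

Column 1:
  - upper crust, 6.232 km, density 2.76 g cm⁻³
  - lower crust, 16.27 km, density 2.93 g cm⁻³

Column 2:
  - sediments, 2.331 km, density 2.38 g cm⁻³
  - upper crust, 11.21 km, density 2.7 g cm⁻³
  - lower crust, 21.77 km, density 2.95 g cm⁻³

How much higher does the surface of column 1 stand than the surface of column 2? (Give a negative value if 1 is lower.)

For any compensation level in the mantle, the mantle terms cancel and isostasy reduces to e = (Σt_1 − Σt_2) − (Σ(ρt)_1 − Σ(ρt)_2) / ρ_m.
Σt_1 = 22.502 km; Σt_2 = 35.311 km; Σ(ρt)_1 = 64.87142; Σ(ρt)_2 = 100.03628 (in km·g cm⁻³).
e = (22.502 − 35.311) − (64.87142 − 100.03628) / 3.38 = −2.41 km.

−2.41 km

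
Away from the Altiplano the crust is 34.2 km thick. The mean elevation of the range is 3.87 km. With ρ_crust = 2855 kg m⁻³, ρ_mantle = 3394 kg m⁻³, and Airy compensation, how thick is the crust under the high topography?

58.6 km

Root depth r = h ρ_c / (ρ_m − ρ_c) = 3.87 km × 2855 / 539 = 20.5 km.
Total thickness = T + h + r = 34.2 km + 3.87 km + 20.5 km = 58.6 km.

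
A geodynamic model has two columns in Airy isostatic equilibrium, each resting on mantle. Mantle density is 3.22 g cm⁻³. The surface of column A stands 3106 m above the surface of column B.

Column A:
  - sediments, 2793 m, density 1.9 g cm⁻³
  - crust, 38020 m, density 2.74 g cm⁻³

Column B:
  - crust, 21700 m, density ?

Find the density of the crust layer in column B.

2.67 g cm⁻³

Take the compensation level at the base of the deeper column (depth z_c below the surface of column A) and equate Σ ρ_i t_i down to z_c; mantle fills any gap and the z_c terms cancel.
Column A: 2793×1.9 + 38020×2.74 + (z_c − 40813)×3.22
Column B: 3106×0 + 21700×ρ + (z_c − 3106 − 21700)×3.22
The z_c×3.22 term appears on both sides and cancels. Collect the known terms of each column as K = Σ(ρt)_known − 3.22 × (depth of known layers): K_A = 109481.5 − 3.22×40813 = −21936.36; K_B = 0 − 3.22×(3106 + 21700) = −79875.32.
Balance: K_A = K_B + 21700×ρ, so ρ = (K_A − K_B)/21700 = 57939/21700 = 2.67 g cm⁻³.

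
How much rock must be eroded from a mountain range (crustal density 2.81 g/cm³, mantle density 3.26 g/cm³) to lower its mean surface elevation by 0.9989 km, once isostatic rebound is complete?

Net drop Δ = e − u = e − e ρ_c/ρ_m = e (ρ_m − ρ_c)/ρ_m.
e = Δ ρ_m/(ρ_m − ρ_c) = 0.9989 km × 3.26/0.45 = 7.24 km.

7.24 km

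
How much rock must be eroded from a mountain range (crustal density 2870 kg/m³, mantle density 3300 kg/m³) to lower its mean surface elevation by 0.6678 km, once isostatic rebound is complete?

Net drop Δ = e − u = e − e ρ_c/ρ_m = e (ρ_m − ρ_c)/ρ_m.
e = Δ ρ_m/(ρ_m − ρ_c) = 0.6678 km × 3300/430 = 5.12 km.

5.12 km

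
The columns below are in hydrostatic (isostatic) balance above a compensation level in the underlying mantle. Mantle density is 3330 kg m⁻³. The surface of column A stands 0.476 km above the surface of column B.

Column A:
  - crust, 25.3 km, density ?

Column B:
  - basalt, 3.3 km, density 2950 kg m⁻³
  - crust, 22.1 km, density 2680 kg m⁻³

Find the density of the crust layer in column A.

2650 kg m⁻³

Take the compensation level at the base of the deeper column (depth z_c below the surface of column A) and equate Σ ρ_i t_i down to z_c; mantle fills any gap and the z_c terms cancel.
Column A: 25.3×ρ + (z_c − 25.3)×3330
Column B: 0.476×0 + 3.3×2950 + 22.1×2680 + (z_c − 0.476 − 25.4)×3330
The z_c×3330 term appears on both sides and cancels. Collect the known terms of each column as K = Σ(ρt)_known − 3330 × (depth of known layers): K_A = 0 − 3330×25.3 = −84249; K_B = 68963 − 3330×(0.476 + 25.4) = −17204.08.
Balance: K_A + 25.3×ρ = K_B, so ρ = (K_B − K_A)/25.3 = 67044.9/25.3 = 2650 kg m⁻³.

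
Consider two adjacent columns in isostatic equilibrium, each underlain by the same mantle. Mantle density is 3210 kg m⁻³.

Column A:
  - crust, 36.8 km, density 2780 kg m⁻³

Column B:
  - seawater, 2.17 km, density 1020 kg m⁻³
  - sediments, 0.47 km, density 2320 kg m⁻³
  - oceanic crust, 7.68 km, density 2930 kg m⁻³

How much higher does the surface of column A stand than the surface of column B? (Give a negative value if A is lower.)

For any compensation level in the mantle, the mantle terms cancel and isostasy reduces to e = (Σt_A − Σt_B) − (Σ(ρt)_A − Σ(ρt)_B) / ρ_m.
Σt_A = 36.8 km; Σt_B = 10.32 km; Σ(ρt)_A = 102304; Σ(ρt)_B = 25806.2 (in km·kg m⁻³).
e = (36.8 − 10.32) − (102304 − 25806.2) / 3210 = 2.65 km.

2.65 km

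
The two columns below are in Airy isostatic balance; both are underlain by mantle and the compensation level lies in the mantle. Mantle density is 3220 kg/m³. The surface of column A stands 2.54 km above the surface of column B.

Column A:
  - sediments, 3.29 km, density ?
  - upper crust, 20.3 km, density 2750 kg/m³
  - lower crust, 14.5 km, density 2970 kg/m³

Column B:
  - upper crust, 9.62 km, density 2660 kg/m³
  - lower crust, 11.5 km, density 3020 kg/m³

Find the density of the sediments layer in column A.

2400 kg/m³

Take the compensation level at the base of the deeper column (depth z_c below the surface of column A) and equate Σ ρ_i t_i down to z_c; mantle fills any gap and the z_c terms cancel.
Column A: 3.29×ρ + 20.3×2750 + 14.5×2970 + (z_c − 38.09)×3220
Column B: 2.54×0 + 9.62×2660 + 11.5×3020 + (z_c − 2.54 − 21.12)×3220
The z_c×3220 term appears on both sides and cancels. Collect the known terms of each column as K = Σ(ρt)_known − 3220 × (depth of known layers): K_A = 98890 − 3220×38.09 = −23759.8; K_B = 60319.2 − 3220×(2.54 + 21.12) = −15866.
Balance: K_A + 3.29×ρ = K_B, so ρ = (K_B − K_A)/3.29 = 7893.8/3.29 = 2400 kg/m³.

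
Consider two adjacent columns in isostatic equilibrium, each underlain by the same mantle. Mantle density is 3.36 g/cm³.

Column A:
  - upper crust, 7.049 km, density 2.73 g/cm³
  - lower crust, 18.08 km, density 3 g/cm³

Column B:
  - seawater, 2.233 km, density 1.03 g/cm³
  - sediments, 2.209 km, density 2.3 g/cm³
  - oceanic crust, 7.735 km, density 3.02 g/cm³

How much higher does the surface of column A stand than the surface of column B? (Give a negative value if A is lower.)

0.231 km

For any compensation level in the mantle, the mantle terms cancel and isostasy reduces to e = (Σt_A − Σt_B) − (Σ(ρt)_A − Σ(ρt)_B) / ρ_m.
Σt_A = 25.129 km; Σt_B = 12.177 km; Σ(ρt)_A = 73.48377; Σ(ρt)_B = 30.74039 (in km·g/cm³).
e = (25.129 − 12.177) − (73.48377 − 30.74039) / 3.36 = 0.231 km.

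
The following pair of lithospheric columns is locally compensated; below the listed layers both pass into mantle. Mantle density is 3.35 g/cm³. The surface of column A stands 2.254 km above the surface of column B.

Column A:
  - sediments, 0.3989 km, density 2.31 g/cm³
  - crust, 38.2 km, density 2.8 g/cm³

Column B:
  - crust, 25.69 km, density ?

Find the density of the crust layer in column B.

2.81 g/cm³

Take the compensation level at the base of the deeper column (depth z_c below the surface of column A) and equate Σ ρ_i t_i down to z_c; mantle fills any gap and the z_c terms cancel.
Column A: 0.3989×2.31 + 38.2×2.8 + (z_c − 38.5989)×3.35
Column B: 2.254×0 + 25.69×ρ + (z_c − 2.254 − 25.69)×3.35
The z_c×3.35 term appears on both sides and cancels. Collect the known terms of each column as K = Σ(ρt)_known − 3.35 × (depth of known layers): K_A = 107.881459 − 3.35×38.5989 = −21.424856; K_B = 0 − 3.35×(2.254 + 25.69) = −93.6124.
Balance: K_A = K_B + 25.69×ρ, so ρ = (K_A − K_B)/25.69 = 72.1875/25.69 = 2.81 g/cm³.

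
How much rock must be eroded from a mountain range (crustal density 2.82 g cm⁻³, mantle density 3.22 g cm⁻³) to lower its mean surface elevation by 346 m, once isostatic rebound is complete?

Net drop Δ = e − u = e − e ρ_c/ρ_m = e (ρ_m − ρ_c)/ρ_m.
e = Δ ρ_m/(ρ_m − ρ_c) = 346 m × 3.22/0.4 = 2790 m.

2790 m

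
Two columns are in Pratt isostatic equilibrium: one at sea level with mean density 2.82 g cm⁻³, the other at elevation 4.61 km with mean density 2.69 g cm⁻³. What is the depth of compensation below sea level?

95.4 km

ρ_ref D = ρ (D + h) → D (ρ_ref − ρ) = ρ h.
D = ρ h/(ρ_ref − ρ) = 2.69 × 4.61 km/(2.82 − 2.69) = 95.4 km.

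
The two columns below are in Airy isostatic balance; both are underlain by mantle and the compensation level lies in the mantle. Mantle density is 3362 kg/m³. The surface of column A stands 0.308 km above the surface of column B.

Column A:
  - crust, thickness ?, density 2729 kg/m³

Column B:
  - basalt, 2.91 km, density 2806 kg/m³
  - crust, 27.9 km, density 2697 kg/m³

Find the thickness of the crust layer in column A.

33.5 km

Take the compensation level at the base of the deeper column (depth z_c below the surface of column A) and equate Σ ρ_i t_i down to z_c; mantle fills any gap and the z_c terms cancel.
Column A: x×2729 + (z_c − 0 − x)×3362
Column B: 0.308×0 + 2.91×2806 + 27.9×2697 + (z_c − 0.308 − 30.81)×3362
The z_c×3362 term appears on both sides and cancels. Collect the known terms of each column as K = Σ(ρt)_known − 3362 × (depth of known layers): K_A = 0 − 3362×0 = 0; K_B = 83411.76 − 3362×(0.308 + 30.81) = −21206.956.
Balance: K_A − x×(3362 − 2729) = K_B, so x = (K_A − K_B)/(3362 − 2729) = 21207/633 = 33.5 km.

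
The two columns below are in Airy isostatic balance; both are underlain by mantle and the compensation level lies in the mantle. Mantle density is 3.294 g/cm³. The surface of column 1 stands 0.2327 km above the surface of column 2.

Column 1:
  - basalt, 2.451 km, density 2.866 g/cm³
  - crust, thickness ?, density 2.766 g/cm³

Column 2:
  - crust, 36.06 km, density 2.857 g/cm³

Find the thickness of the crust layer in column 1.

Take the compensation level at the base of the deeper column (depth z_c below the surface of column 1) and equate Σ ρ_i t_i down to z_c; mantle fills any gap and the z_c terms cancel.
Column 1: 2.451×2.866 + x×2.766 + (z_c − 2.451 − x)×3.294
Column 2: 0.2327×0 + 36.06×2.857 + (z_c − 0.2327 − 36.06)×3.294
The z_c×3.294 term appears on both sides and cancels. Collect the known terms of each column as K = Σ(ρt)_known − 3.294 × (depth of known layers): K_1 = 7.024566 − 3.294×2.451 = −1.049028; K_2 = 103.02342 − 3.294×(0.2327 + 36.06) = −16.5247338.
Balance: K_1 − x×(3.294 − 2.766) = K_2, so x = (K_1 − K_2)/(3.294 − 2.766) = 15.4757/0.528 = 29.3 km.

29.3 km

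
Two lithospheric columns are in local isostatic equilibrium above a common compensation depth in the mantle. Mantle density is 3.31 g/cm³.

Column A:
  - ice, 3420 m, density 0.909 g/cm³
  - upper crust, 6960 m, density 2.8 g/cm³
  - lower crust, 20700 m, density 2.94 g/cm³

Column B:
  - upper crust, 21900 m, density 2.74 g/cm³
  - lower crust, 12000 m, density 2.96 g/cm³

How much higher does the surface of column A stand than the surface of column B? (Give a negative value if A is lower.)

827 m

For any compensation level in the mantle, the mantle terms cancel and isostasy reduces to e = (Σt_A − Σt_B) − (Σ(ρt)_A − Σ(ρt)_B) / ρ_m.
Σt_A = 31080 m; Σt_B = 33900 m; Σ(ρt)_A = 83454.78; Σ(ρt)_B = 95526 (in m·g/cm³).
e = (31080 − 33900) − (83454.78 − 95526) / 3.31 = 827 m.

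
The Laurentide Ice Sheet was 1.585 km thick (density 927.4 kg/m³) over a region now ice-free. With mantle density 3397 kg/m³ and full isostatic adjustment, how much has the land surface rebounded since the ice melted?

0.433 km

Removing the load lets mantle flow back in; uplift u satisfies ρ_ice t = ρ_m u.
u = t ρ_ice/ρ_m = 1.585 km × 927.4/3397 = 0.433 km.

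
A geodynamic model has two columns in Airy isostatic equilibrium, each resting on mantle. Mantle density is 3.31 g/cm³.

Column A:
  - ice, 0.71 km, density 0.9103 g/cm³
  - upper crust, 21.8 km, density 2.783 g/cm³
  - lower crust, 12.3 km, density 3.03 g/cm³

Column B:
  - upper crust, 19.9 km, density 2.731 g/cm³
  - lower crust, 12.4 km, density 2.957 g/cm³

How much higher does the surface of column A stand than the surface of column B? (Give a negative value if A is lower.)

0.223 km

For any compensation level in the mantle, the mantle terms cancel and isostasy reduces to e = (Σt_A − Σt_B) − (Σ(ρt)_A − Σ(ρt)_B) / ρ_m.
Σt_A = 34.81 km; Σt_B = 32.3 km; Σ(ρt)_A = 98.584713; Σ(ρt)_B = 91.0137 (in km·g/cm³).
e = (34.81 − 32.3) − (98.584713 − 91.0137) / 3.31 = 0.223 km.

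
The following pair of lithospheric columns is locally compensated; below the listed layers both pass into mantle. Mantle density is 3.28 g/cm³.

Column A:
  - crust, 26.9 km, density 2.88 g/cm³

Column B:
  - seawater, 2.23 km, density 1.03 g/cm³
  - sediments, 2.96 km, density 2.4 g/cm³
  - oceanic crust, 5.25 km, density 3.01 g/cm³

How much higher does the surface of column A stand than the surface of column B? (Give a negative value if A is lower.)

0.524 km

For any compensation level in the mantle, the mantle terms cancel and isostasy reduces to e = (Σt_A − Σt_B) − (Σ(ρt)_A − Σ(ρt)_B) / ρ_m.
Σt_A = 26.9 km; Σt_B = 10.44 km; Σ(ρt)_A = 77.472; Σ(ρt)_B = 25.2034 (in km·g/cm³).
e = (26.9 − 10.44) − (77.472 − 25.2034) / 3.28 = 0.524 km.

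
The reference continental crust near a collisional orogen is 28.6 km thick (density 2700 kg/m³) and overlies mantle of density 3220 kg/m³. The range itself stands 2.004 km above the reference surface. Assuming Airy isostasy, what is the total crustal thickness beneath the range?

41 km

Root depth r = h ρ_c / (ρ_m − ρ_c) = 2.004 km × 2700 / 520 = 10.41 km.
Total thickness = T + h + r = 28.6 km + 2.004 km + 10.41 km = 41 km.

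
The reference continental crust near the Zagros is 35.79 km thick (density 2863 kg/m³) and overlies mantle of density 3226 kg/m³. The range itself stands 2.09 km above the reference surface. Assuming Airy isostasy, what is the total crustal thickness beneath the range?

Root depth r = h ρ_c / (ρ_m − ρ_c) = 2.09 km × 2863 / 363 = 16.48 km.
Total thickness = T + h + r = 35.79 km + 2.09 km + 16.48 km = 54.4 km.

54.4 km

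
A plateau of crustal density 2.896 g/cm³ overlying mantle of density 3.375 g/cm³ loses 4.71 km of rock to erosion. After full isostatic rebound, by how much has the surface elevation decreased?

Rebound u = e ρ_c/ρ_m = 4.71 km × 2.896/3.375 = 4.042 km.
Net surface drop = e − u = 4.71 km − 4.042 km = e (ρ_m − ρ_c)/ρ_m = 0.668 km.

0.668 km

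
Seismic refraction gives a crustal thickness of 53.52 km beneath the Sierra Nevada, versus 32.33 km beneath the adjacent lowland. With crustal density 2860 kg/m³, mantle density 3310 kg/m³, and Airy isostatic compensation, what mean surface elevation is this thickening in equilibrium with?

2.88 km

Excess crust Δ = 53.52 km − 32.33 km = 21.19 km, split between elevation h and root r with h + r = Δ.
Airy balance ρ_c h = (ρ_m − ρ_c) r gives r = h ρ_c/(ρ_m − ρ_c), so h (1 + ρ_c/(ρ_m − ρ_c)) = Δ, i.e. h = Δ (ρ_m − ρ_c)/ρ_m.
h = 21.19 km × 450/3310 = 2.88 km.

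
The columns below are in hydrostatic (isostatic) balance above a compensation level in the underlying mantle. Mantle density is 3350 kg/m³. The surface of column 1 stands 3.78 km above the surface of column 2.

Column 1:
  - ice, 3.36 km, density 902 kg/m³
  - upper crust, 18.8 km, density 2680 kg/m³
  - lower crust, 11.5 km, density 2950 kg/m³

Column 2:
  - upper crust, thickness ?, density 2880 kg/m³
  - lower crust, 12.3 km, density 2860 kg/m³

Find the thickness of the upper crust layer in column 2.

Take the compensation level at the base of the deeper column (depth z_c below the surface of column 1) and equate Σ ρ_i t_i down to z_c; mantle fills any gap and the z_c terms cancel.
Column 1: 3.36×902 + 18.8×2680 + 11.5×2950 + (z_c − 33.66)×3350
Column 2: 3.78×0 + x×2880 + 12.3×2860 + (z_c − 3.78 − 12.3 − x)×3350
The z_c×3350 term appears on both sides and cancels. Collect the known terms of each column as K = Σ(ρt)_known − 3350 × (depth of known layers): K_1 = 87339.72 − 3350×33.66 = −25421.28; K_2 = 35178 − 3350×(3.78 + 12.3) = −18690.
Balance: K_1 = K_2 − x×(3350 − 2880), so x = (K_2 − K_1)/(3350 − 2880) = 6731.28/470 = 14.3 km.

14.3 km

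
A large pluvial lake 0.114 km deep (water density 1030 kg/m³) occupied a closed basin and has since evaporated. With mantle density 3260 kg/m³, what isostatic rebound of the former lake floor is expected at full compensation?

u = d ρ_w/ρ_m = 0.114 km × 1030/3260 = 0.036 km.

0.036 km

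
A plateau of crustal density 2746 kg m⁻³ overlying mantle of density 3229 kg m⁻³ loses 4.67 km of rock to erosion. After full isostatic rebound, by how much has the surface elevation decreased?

Rebound u = e ρ_c/ρ_m = 4.67 km × 2746/3229 = 3.971 km.
Net surface drop = e − u = 4.67 km − 3.971 km = e (ρ_m − ρ_c)/ρ_m = 0.699 km.

0.699 km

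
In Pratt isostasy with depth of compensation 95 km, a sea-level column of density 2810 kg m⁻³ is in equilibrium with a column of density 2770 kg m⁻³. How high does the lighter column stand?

1.37 km

ρ_ref D = ρ (D + h) → h = D (ρ_ref − ρ)/ρ.
h = 95 km × (2810 − 2770)/2770 = 1.37 km.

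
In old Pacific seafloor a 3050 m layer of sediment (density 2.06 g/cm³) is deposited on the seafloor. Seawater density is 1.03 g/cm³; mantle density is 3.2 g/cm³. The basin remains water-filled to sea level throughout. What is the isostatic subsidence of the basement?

1450 m

Submarine loading: the sediment displaces seawater, and the subsidence is in turn flooded, so s (ρ_m − ρ_w) = t (ρ_sed − ρ_w).
s = 3050 m × (2.06 − 1.03) / (3.2 − 1.03) = 1450 m.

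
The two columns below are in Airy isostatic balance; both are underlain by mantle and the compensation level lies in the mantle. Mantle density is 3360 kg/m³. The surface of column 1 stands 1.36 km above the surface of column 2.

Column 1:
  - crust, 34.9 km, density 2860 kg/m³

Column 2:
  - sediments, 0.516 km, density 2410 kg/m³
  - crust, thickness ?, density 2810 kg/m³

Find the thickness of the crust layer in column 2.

22.5 km

Take the compensation level at the base of the deeper column (depth z_c below the surface of column 1) and equate Σ ρ_i t_i down to z_c; mantle fills any gap and the z_c terms cancel.
Column 1: 34.9×2860 + (z_c − 34.9)×3360
Column 2: 1.36×0 + 0.516×2410 + x×2810 + (z_c − 1.36 − 0.516 − x)×3360
The z_c×3360 term appears on both sides and cancels. Collect the known terms of each column as K = Σ(ρt)_known − 3360 × (depth of known layers): K_1 = 99814 − 3360×34.9 = −17450; K_2 = 1243.56 − 3360×(1.36 + 0.516) = −5059.8.
Balance: K_1 = K_2 − x×(3360 − 2810), so x = (K_2 − K_1)/(3360 − 2810) = 12390.2/550 = 22.5 km.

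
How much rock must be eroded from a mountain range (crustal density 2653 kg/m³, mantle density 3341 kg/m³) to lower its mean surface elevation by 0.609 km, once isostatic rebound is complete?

Net drop Δ = e − u = e − e ρ_c/ρ_m = e (ρ_m − ρ_c)/ρ_m.
e = Δ ρ_m/(ρ_m − ρ_c) = 0.609 km × 3341/688 = 2.96 km.

2.96 km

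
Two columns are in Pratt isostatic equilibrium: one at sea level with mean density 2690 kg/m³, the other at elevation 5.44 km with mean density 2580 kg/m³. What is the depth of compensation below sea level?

128 km

ρ_ref D = ρ (D + h) → D (ρ_ref − ρ) = ρ h.
D = ρ h/(ρ_ref − ρ) = 2580 × 5.44 km/(2690 − 2580) = 128 km.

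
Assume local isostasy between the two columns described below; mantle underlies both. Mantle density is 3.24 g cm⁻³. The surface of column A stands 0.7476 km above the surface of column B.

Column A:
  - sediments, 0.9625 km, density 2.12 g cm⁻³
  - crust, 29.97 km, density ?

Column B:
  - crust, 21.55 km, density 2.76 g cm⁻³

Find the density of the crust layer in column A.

2.85 g cm⁻³

Take the compensation level at the base of the deeper column (depth z_c below the surface of column A) and equate Σ ρ_i t_i down to z_c; mantle fills any gap and the z_c terms cancel.
Column A: 0.9625×2.12 + 29.97×ρ + (z_c − 30.9325)×3.24
Column B: 0.7476×0 + 21.55×2.76 + (z_c − 0.7476 − 21.55)×3.24
The z_c×3.24 term appears on both sides and cancels. Collect the known terms of each column as K = Σ(ρt)_known − 3.24 × (depth of known layers): K_A = 2.0405 − 3.24×30.9325 = −98.1808; K_B = 59.478 − 3.24×(0.7476 + 21.55) = −12.766224.
Balance: K_A + 29.97×ρ = K_B, so ρ = (K_B − K_A)/29.97 = 85.4146/29.97 = 2.85 g cm⁻³.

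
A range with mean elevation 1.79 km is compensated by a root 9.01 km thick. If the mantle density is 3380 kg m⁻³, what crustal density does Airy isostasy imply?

ρ_c h = (ρ_m − ρ_c) r → ρ_c (h + r) = ρ_m r → ρ_c = ρ_m r / (h + r).
ρ_c = 3380 × 9.01 km / (1.79 km + 9.01 km) = 2820 kg m⁻³.

2820 kg m⁻³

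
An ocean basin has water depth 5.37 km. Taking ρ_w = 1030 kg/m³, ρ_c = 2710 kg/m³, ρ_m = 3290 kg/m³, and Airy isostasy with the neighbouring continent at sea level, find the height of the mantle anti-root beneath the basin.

By Archimedes' principle applied to the lithosphere: replacing crust with seawater at the top is compensated by replacing crust with mantle at the base: d (ρ_c − ρ_w) = a (ρ_m − ρ_c).
a = d (ρ_c − ρ_w)/(ρ_m − ρ_c) = 5.37 km × 1680/580 = 15.6 km.

15.6 km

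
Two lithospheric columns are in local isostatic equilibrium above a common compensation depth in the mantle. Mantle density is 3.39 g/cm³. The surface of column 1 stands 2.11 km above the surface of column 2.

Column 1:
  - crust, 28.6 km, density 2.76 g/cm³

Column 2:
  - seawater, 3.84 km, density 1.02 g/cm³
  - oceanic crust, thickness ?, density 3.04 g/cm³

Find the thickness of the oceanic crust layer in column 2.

5.04 km

Take the compensation level at the base of the deeper column (depth z_c below the surface of column 1) and equate Σ ρ_i t_i down to z_c; mantle fills any gap and the z_c terms cancel.
Column 1: 28.6×2.76 + (z_c − 28.6)×3.39
Column 2: 2.11×0 + 3.84×1.02 + x×3.04 + (z_c − 2.11 − 3.84 − x)×3.39
The z_c×3.39 term appears on both sides and cancels. Collect the known terms of each column as K = Σ(ρt)_known − 3.39 × (depth of known layers): K_1 = 78.936 − 3.39×28.6 = −18.018; K_2 = 3.9168 − 3.39×(2.11 + 3.84) = −16.2537.
Balance: K_1 = K_2 − x×(3.39 − 3.04), so x = (K_2 − K_1)/(3.39 − 3.04) = 1.7643/0.35 = 5.04 km.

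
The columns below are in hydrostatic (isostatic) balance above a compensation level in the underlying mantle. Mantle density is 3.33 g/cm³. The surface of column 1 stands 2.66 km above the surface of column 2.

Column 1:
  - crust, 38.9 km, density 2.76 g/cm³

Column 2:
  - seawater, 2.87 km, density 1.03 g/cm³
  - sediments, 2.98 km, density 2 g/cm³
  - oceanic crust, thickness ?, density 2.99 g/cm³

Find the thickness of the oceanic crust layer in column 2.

Take the compensation level at the base of the deeper column (depth z_c below the surface of column 1) and equate Σ ρ_i t_i down to z_c; mantle fills any gap and the z_c terms cancel.
Column 1: 38.9×2.76 + (z_c − 38.9)×3.33
Column 2: 2.66×0 + 2.87×1.03 + 2.98×2 + x×2.99 + (z_c − 2.66 − 5.85 − x)×3.33
The z_c×3.33 term appears on both sides and cancels. Collect the known terms of each column as K = Σ(ρt)_known − 3.33 × (depth of known layers): K_1 = 107.364 − 3.33×38.9 = −22.173; K_2 = 8.9161 − 3.33×(2.66 + 5.85) = −19.4222.
Balance: K_1 = K_2 − x×(3.33 − 2.99), so x = (K_2 − K_1)/(3.33 − 2.99) = 2.7508/0.34 = 8.09 km.

8.09 km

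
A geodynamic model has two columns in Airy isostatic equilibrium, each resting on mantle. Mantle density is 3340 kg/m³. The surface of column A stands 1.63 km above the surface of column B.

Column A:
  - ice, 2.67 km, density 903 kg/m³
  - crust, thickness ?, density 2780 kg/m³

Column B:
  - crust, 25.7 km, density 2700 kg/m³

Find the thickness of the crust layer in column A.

27.5 km

Take the compensation level at the base of the deeper column (depth z_c below the surface of column A) and equate Σ ρ_i t_i down to z_c; mantle fills any gap and the z_c terms cancel.
Column A: 2.67×903 + x×2780 + (z_c − 2.67 − x)×3340
Column B: 1.63×0 + 25.7×2700 + (z_c − 1.63 − 25.7)×3340
The z_c×3340 term appears on both sides and cancels. Collect the known terms of each column as K = Σ(ρt)_known − 3340 × (depth of known layers): K_A = 2411.01 − 3340×2.67 = −6506.79; K_B = 69390 − 3340×(1.63 + 25.7) = −21892.2.
Balance: K_A − x×(3340 − 2780) = K_B, so x = (K_A − K_B)/(3340 − 2780) = 15385.4/560 = 27.5 km.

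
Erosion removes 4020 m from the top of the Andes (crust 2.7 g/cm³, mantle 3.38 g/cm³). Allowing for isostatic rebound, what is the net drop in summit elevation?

Rebound u = e ρ_c/ρ_m = 4020 m × 2.7/3.38 = 3211 m.
Net surface drop = e − u = 4020 m − 3211 m = e (ρ_m − ρ_c)/ρ_m = 809 m.

809 m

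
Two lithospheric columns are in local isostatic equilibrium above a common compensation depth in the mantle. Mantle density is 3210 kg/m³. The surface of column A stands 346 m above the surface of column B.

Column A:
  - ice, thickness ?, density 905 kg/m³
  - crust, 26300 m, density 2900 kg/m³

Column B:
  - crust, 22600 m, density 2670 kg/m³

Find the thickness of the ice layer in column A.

2240 m

Take the compensation level at the base of the deeper column (depth z_c below the surface of column A) and equate Σ ρ_i t_i down to z_c; mantle fills any gap and the z_c terms cancel.
Column A: x×905 + 26300×2900 + (z_c − 26300 − x)×3210
Column B: 346×0 + 22600×2670 + (z_c − 346 − 22600)×3210
The z_c×3210 term appears on both sides and cancels. Collect the known terms of each column as K = Σ(ρt)_known − 3210 × (depth of known layers): K_A = 76270000 − 3210×26300 = −8153000; K_B = 60342000 − 3210×(346 + 22600) = −13314660.
Balance: K_A − x×(3210 − 905) = K_B, so x = (K_A − K_B)/(3210 − 905) = 5161660/2305 = 2240 m.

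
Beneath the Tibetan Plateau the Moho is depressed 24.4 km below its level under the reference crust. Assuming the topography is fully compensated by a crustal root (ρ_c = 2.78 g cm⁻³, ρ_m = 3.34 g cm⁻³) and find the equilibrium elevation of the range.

For local isostatic compensation: ρ_c h = (ρ_m − ρ_c) r.
h = r (ρ_m − ρ_c) / ρ_c = 24.4 km × (3.34 − 2.78) / 2.78 = 4.92 km.

4.92 km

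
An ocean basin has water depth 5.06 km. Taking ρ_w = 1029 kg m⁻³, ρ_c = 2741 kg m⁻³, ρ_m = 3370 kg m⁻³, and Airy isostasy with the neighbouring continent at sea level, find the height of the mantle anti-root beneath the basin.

13.8 km

Balancing pressure at the compensation depth: replacing crust with seawater at the top is compensated by replacing crust with mantle at the base: d (ρ_c − ρ_w) = a (ρ_m − ρ_c).
a = d (ρ_c − ρ_w)/(ρ_m − ρ_c) = 5.06 km × 1712/629 = 13.8 km.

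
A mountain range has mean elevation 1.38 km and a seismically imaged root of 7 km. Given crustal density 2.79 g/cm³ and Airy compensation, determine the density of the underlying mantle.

3.34 g/cm³

Airy balance: ρ_c h = (ρ_m − ρ_c) r → ρ_m = ρ_c (1 + h/r).
ρ_m = 2.79 × (1 + 1.38 km/7 km) = 3.34 g/cm³.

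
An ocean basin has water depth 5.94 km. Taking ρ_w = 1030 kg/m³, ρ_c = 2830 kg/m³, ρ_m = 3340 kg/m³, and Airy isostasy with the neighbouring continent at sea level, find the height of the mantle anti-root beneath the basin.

Balancing pressure at the compensation depth: replacing crust with seawater at the top is compensated by replacing crust with mantle at the base: d (ρ_c − ρ_w) = a (ρ_m − ρ_c).
a = d (ρ_c − ρ_w)/(ρ_m − ρ_c) = 5.94 km × 1800/510 = 21 km.

21 km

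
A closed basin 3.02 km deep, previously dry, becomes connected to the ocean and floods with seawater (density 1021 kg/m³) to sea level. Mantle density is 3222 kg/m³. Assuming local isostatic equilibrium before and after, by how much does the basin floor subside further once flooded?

1.4 km

After flooding the water column is d + s deep. Its weight must equal the weight of mantle displaced by the extra subsidence s: (d + s) ρ_w = s ρ_m.
s = d ρ_w / (ρ_m − ρ_w) = 3.02 km × 1021/(3222 − 1021) = 1.4 km.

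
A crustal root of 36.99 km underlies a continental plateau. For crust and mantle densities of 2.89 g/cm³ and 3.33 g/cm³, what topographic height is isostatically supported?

Isostatic balance requires: ρ_c h = (ρ_m − ρ_c) r.
h = r (ρ_m − ρ_c) / ρ_c = 36.99 km × (3.33 − 2.89) / 2.89 = 5.63 km.

5.63 km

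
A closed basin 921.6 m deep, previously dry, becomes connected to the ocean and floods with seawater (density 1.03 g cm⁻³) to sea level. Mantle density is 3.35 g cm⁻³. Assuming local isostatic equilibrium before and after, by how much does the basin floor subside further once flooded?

409 m

After flooding the water column is d + s deep. Its weight must equal the weight of mantle displaced by the extra subsidence s: (d + s) ρ_w = s ρ_m.
s = d ρ_w / (ρ_m − ρ_w) = 921.6 m × 1.03/(3.35 − 1.03) = 409 m.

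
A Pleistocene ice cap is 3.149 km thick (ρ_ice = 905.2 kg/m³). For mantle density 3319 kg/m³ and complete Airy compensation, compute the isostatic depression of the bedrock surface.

0.859 km

Balancing pressure at the compensation depth: the ice load ρ_ice t is balanced by mantle displaced below, ρ_m s.
s = t ρ_ice / ρ_m = 3.149 km × 905.2/3319 = 0.859 km.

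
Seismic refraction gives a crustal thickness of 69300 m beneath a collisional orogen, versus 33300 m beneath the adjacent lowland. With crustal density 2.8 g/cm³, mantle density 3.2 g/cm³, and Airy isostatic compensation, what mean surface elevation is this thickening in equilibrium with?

Excess crust Δ = 69300 m − 33300 m = 36000 m, split between elevation h and root r with h + r = Δ.
Airy balance ρ_c h = (ρ_m − ρ_c) r gives r = h ρ_c/(ρ_m − ρ_c), so h (1 + ρ_c/(ρ_m − ρ_c)) = Δ, i.e. h = Δ (ρ_m − ρ_c)/ρ_m.
h = 36000 m × 0.4/3.2 = 4500 m.

4500 m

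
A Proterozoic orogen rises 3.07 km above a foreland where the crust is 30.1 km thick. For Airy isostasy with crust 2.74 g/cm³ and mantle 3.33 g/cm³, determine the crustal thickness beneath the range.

47.4 km

Root depth r = h ρ_c / (ρ_m − ρ_c) = 3.07 km × 2.74 / 0.59 = 14.26 km.
Total thickness = T + h + r = 30.1 km + 3.07 km + 14.26 km = 47.4 km.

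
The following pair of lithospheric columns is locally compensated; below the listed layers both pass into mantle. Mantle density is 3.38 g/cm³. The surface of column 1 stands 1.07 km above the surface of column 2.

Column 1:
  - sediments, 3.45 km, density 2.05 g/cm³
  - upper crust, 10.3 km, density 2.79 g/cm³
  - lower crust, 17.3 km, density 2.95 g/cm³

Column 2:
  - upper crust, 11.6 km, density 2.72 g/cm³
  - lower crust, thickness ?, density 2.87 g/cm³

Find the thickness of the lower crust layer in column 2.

Take the compensation level at the base of the deeper column (depth z_c below the surface of column 1) and equate Σ ρ_i t_i down to z_c; mantle fills any gap and the z_c terms cancel.
Column 1: 3.45×2.05 + 10.3×2.79 + 17.3×2.95 + (z_c − 31.05)×3.38
Column 2: 1.07×0 + 11.6×2.72 + x×2.87 + (z_c − 1.07 − 11.6 − x)×3.38
The z_c×3.38 term appears on both sides and cancels. Collect the known terms of each column as K = Σ(ρt)_known − 3.38 × (depth of known layers): K_1 = 86.8445 − 3.38×31.05 = −18.1045; K_2 = 31.552 − 3.38×(1.07 + 11.6) = −11.2726.
Balance: K_1 = K_2 − x×(3.38 − 2.87), so x = (K_2 − K_1)/(3.38 − 2.87) = 6.8319/0.51 = 13.4 km.

13.4 km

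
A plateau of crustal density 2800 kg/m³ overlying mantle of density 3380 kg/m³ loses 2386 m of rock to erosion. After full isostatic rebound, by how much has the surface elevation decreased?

409 m

Rebound u = e ρ_c/ρ_m = 2386 m × 2800/3380 = 1977 m.
Net surface drop = e − u = 2386 m − 1977 m = e (ρ_m − ρ_c)/ρ_m = 409 m.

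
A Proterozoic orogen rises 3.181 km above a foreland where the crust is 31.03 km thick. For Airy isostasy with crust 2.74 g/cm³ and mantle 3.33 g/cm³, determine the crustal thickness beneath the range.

Root depth r = h ρ_c / (ρ_m − ρ_c) = 3.181 km × 2.74 / 0.59 = 14.77 km.
Total thickness = T + h + r = 31.03 km + 3.181 km + 14.77 km = 49 km.

49 km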